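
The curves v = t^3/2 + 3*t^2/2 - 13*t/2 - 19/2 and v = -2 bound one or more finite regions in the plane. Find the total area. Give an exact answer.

Set the curves equal: t^3/2 + 3*t^2/2 - 13*t/2 - 19/2 = -2, so t^3/2 + 3*t^2/2 - 13*t/2 - 15/2 = 0, which factors as (t - 3)*(t + 1)*(t + 5)/2 = 0. The curves meet at t = -5, -1, 3.
On [-5, -1], v = t^3/2 + 3*t^2/2 - 13*t/2 - 19/2 is on top; that piece has area ∫[-5,-1] (t^3/2 + 3*t^2/2 - 13*t/2 - 15/2) dt = 32.
On [-1, 3], v = -2 is on top; that piece has area ∫[-1,3] (-(t^3/2 + 3*t^2/2 - 13*t/2 - 15/2)) dt = 32.
Total enclosed area = 32 + 32 = 64.

64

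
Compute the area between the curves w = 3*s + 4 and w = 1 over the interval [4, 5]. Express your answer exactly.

On [4, 5], (3*s + 4) - (1) = 3*s + 3 is ≥ 0 throughout, so the area is a single integral of |3*s + 3|.
∫[4,5] (3*s + 3) ds = 33/2.

33/2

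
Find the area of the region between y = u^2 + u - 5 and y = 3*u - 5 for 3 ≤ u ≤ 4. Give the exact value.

16/3

On [3, 4], (u^2 + u - 5) - (3*u - 5) = u^2 - 2*u is ≥ 0 throughout, so the area is a single integral of |u^2 - 2*u|.
∫[3,4] (u^2 - 2*u) du = 16/3.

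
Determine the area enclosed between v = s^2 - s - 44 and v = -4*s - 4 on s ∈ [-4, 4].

On [-4, 4], (s^2 - s - 44) - (-4*s - 4) = s^2 + 3*s - 40 is ≤ 0 throughout, so the area is a single integral of |s^2 + 3*s - 40|.
∫[-4,4] (s^2 + 3*s - 40) ds = -832/3; the area of that piece is 832/3.

832/3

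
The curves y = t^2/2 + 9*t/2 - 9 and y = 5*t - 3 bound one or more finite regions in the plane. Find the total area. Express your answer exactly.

343/12

Set the curves equal: t^2/2 + 9*t/2 - 9 = 5*t - 3, so t^2/2 - t/2 - 6 = 0, which factors as (t - 4)*(t + 3)/2 = 0. The curves meet at t = -3, 4.
On [-3, 4], y = 5*t - 3 is on top; that piece has area ∫[-3,4] (-(t^2/2 - t/2 - 6)) dt = 343/12.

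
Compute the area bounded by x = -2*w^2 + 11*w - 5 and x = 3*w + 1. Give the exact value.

8/3

Both boundary curves give x as a function of w, so integrate with respect to w. Setting them equal: -2*w^2 + 8*w - 6 = 0, i.e. -2*(w - 3)*(w - 1) = 0, so they meet at w = 1, 3.
For w in [1, 3], x = -2*w^2 + 11*w - 5 is on the right; area = ∫[1,3] (-2*w^2 + 8*w - 6) dw = 8/3.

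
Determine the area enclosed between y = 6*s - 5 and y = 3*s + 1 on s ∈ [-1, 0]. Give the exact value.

On [-1, 0], (6*s - 5) - (3*s + 1) = 3*s - 6 is ≤ 0 throughout, so the area is a single integral of |3*s - 6|.
∫[-1,0] (3*s - 6) ds = -15/2; the area of that piece is 15/2.

15/2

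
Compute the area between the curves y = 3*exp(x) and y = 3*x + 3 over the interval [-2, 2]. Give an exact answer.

-12 - 3*exp(-2) + 3*exp(2)

On [-2, 2], (3*exp(x)) - (3*x + 3) = -3*x + 3*exp(x) - 3 is ≥ 0 throughout, so the area is a single integral of |-3*x + 3*exp(x) - 3|.
∫[-2,2] (-3*x + 3*exp(x) - 3) dx = -12 - 3*exp(-2) + 3*exp(2).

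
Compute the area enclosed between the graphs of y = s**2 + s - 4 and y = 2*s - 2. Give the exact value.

9/2

Set the curves equal: s**2 + s - 4 = 2*s - 2, so s**2 - s - 2 = 0, which factors as (s - 2)*(s + 1) = 0. The curves meet at s = -1, 2.
On [-1, 2], y = 2*s - 2 is on top; that piece has area ∫[-1,2] (-(s**2 - s - 2)) ds = 9/2.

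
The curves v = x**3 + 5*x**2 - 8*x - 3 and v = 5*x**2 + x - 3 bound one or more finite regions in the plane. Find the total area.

81/2

Set the curves equal: x**3 + 5*x**2 - 8*x - 3 = 5*x**2 + x - 3, so x**3 - 9*x = 0, which factors as x*(x - 3)*(x + 3) = 0. The curves meet at x = -3, 0, 3.
On [-3, 0], v = x**3 + 5*x**2 - 8*x - 3 is on top; that piece has area ∫[-3,0] (x**3 - 9*x) dx = 81/4.
On [0, 3], v = 5*x**2 + x - 3 is on top; that piece has area ∫[0,3] (-(x**3 - 9*x)) dx = 81/4.
Total enclosed area = 81/4 + 81/4 = 81/2.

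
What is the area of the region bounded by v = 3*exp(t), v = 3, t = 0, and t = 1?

On [0, 1], (3*exp(t)) - (3) = 3*exp(t) - 3 is ≥ 0 throughout, so the area is a single integral of |3*exp(t) - 3|.
∫[0,1] (3*exp(t) - 3) dt = -6 + 3*exp(1).

-6 + 3*exp(1)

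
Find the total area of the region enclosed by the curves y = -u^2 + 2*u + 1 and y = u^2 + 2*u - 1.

Set the curves equal: -u^2 + 2*u + 1 = u^2 + 2*u - 1, so -2*u^2 + 2 = 0, which factors as -2*(u - 1)*(u + 1) = 0. The curves meet at u = -1, 1.
On [-1, 1], y = -u^2 + 2*u + 1 is on top; that piece has area ∫[-1,1] (-2*u^2 + 2) du = 8/3.

8/3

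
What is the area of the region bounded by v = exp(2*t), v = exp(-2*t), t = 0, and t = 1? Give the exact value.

-1 + exp(-2)/2 + exp(2)/2

On [0, 1], (exp(2*t)) - (exp(-2*t)) = exp(2*t) - exp(-2*t) is ≥ 0 throughout, so the area is a single integral of |exp(2*t) - exp(-2*t)|.
∫[0,1] (exp(2*t) - exp(-2*t)) dt = -1 + exp(-2)/2 + exp(2)/2.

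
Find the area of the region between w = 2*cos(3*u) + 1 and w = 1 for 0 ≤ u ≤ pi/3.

The difference (2*cos(3*u) + 1) - (1) = 2*cos(3*u) changes sign at u = pi/6 inside [0, pi/3], so split the integral there.
∫[0,pi/6] (2*cos(3*u)) du = 2/3.
∫[pi/6,pi/3] (2*cos(3*u)) du = -2/3; the area of that piece is 2/3.
Total area = 2/3 + 2/3 = 4/3.

4/3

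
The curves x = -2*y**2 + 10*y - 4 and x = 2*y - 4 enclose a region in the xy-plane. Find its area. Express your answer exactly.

Both boundary curves give x as a function of y, so integrate with respect to y. Setting them equal: -2*y**2 + 8*y = 0, i.e. -2*y*(y - 4) = 0, so they meet at y = 0, 4.
For y in [0, 4], x = -2*y**2 + 10*y - 4 is on the right; area = ∫[0,4] (-2*y**2 + 8*y) dy = 64/3.

64/3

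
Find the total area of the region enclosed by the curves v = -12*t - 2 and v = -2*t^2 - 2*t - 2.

Set the curves equal: -12*t - 2 = -2*t^2 - 2*t - 2, so 2*t^2 - 10*t = 0, which factors as 2*t*(t - 5) = 0. The curves meet at t = 0, 5.
On [0, 5], v = -2*t^2 - 2*t - 2 is on top; that piece has area ∫[0,5] (-(2*t^2 - 10*t)) dt = 125/3.

125/3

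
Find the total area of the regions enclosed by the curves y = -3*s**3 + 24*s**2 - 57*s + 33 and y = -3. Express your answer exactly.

37/4

Set the curves equal: -3*s**3 + 24*s**2 - 57*s + 33 = -3, so -3*s**3 + 24*s**2 - 57*s + 36 = 0, which factors as -3*(s - 4)*(s - 3)*(s - 1) = 0. The curves meet at s = 1, 3, 4.
On [1, 3], y = -3 is on top; that piece has area ∫[1,3] (-(-3*s**3 + 24*s**2 - 57*s + 36)) ds = 8.
On [3, 4], y = -3*s**3 + 24*s**2 - 57*s + 33 is on top; that piece has area ∫[3,4] (-3*s**3 + 24*s**2 - 57*s + 36) ds = 5/4.
Total enclosed area = 8 + 5/4 = 37/4.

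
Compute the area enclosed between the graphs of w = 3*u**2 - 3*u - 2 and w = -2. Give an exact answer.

Set the curves equal: 3*u**2 - 3*u - 2 = -2, so 3*u**2 - 3*u = 0, which factors as 3*u*(u - 1) = 0. The curves meet at u = 0, 1.
On [0, 1], w = -2 is on top; that piece has area ∫[0,1] (-(3*u**2 - 3*u)) du = 1/2.

1/2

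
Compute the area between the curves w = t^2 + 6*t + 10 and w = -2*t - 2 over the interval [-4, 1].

97/3

The difference (t^2 + 6*t + 10) - (-2*t - 2) = t^2 + 8*t + 12 changes sign at t = -2 inside [-4, 1], so split the integral there.
∫[-4,-2] (t^2 + 8*t + 12) dt = -16/3; the area of that piece is 16/3.
∫[-2,1] (t^2 + 8*t + 12) dt = 27.
Total area = 16/3 + 27 = 97/3.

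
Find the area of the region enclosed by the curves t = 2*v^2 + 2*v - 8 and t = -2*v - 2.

Both boundary curves give t as a function of v, so integrate with respect to v. Setting them equal: 2*v^2 + 4*v - 6 = 0, i.e. 2*(v - 1)*(v + 3) = 0, so they meet at v = -3, 1.
For v in [-3, 1], t = 2*v^2 + 2*v - 8 is on the left; area = ∫[-3,1] (-(2*v^2 + 4*v - 6)) dv = 64/3.

64/3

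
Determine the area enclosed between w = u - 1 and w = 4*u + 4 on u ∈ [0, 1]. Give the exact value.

On [0, 1], (u - 1) - (4*u + 4) = -3*u - 5 is ≤ 0 throughout, so the area is a single integral of |-3*u - 5|.
∫[0,1] (-3*u - 5) du = -13/2; the area of that piece is 13/2.

13/2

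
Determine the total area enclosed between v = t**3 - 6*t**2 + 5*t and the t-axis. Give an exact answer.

The curve meets the t-axis where t**3 - 6*t**2 + 5*t = 0, i.e. t*(t - 5)*(t - 1) = 0, at t = 0, 1, 5.
On [0, 1] the curve lies above the axis; ∫[0,1] (t**3 - 6*t**2 + 5*t) dt = 3/4, giving area 3/4.
On [1, 5] the curve lies below the axis; ∫[1,5] (t**3 - 6*t**2 + 5*t) dt = -32, giving area 32.
Total area = 3/4 + 32 = 131/4.

131/4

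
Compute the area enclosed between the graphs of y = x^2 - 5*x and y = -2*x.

9/2

Set the curves equal: x^2 - 5*x = -2*x, so x^2 - 3*x = 0, which factors as x*(x - 3) = 0. The curves meet at x = 0, 3.
On [0, 3], y = -2*x is on top; that piece has area ∫[0,3] (-(x^2 - 3*x)) dx = 9/2.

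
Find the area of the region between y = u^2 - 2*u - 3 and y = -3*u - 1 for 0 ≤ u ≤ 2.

The difference (u^2 - 2*u - 3) - (-3*u - 1) = u^2 + u - 2 changes sign at u = 1 inside [0, 2], so split the integral there.
∫[0,1] (u^2 + u - 2) du = -7/6; the area of that piece is 7/6.
∫[1,2] (u^2 + u - 2) du = 11/6.
Total area = 7/6 + 11/6 = 3.

3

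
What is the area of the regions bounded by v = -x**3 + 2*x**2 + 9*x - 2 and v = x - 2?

148/3

Set the curves equal: -x**3 + 2*x**2 + 9*x - 2 = x - 2, so -x**3 + 2*x**2 + 8*x = 0, which factors as -x*(x - 4)*(x + 2) = 0. The curves meet at x = -2, 0, 4.
On [-2, 0], v = x - 2 is on top; that piece has area ∫[-2,0] (-(-x**3 + 2*x**2 + 8*x)) dx = 20/3.
On [0, 4], v = -x**3 + 2*x**2 + 9*x - 2 is on top; that piece has area ∫[0,4] (-x**3 + 2*x**2 + 8*x) dx = 128/3.
Total enclosed area = 20/3 + 128/3 = 148/3.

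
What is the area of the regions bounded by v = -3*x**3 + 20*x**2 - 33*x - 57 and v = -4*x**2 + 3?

Set the curves equal: -3*x**3 + 20*x**2 - 33*x - 57 = -4*x**2 + 3, so -3*x**3 + 24*x**2 - 33*x - 60 = 0, which factors as -3*(x - 5)*(x - 4)*(x + 1) = 0. The curves meet at x = -1, 4, 5.
On [-1, 4], v = -4*x**2 + 3 is on top; that piece has area ∫[-1,4] (-(-3*x**3 + 24*x**2 - 33*x - 60)) dx = 875/4.
On [4, 5], v = -3*x**3 + 20*x**2 - 33*x - 57 is on top; that piece has area ∫[4,5] (-3*x**3 + 24*x**2 - 33*x - 60) dx = 11/4.
Total enclosed area = 875/4 + 11/4 = 443/2.

443/2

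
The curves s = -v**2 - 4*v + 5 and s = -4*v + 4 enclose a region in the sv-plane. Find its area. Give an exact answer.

Both boundary curves give s as a function of v, so integrate with respect to v. Setting them equal: -v**2 + 1 = 0, i.e. -(v - 1)*(v + 1) = 0, so they meet at v = -1, 1.
For v in [-1, 1], s = -v**2 - 4*v + 5 is on the right; area = ∫[-1,1] (-v**2 + 1) dv = 4/3.

4/3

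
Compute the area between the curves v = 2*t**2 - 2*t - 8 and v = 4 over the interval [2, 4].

The difference (2*t**2 - 2*t - 8) - (4) = 2*t**2 - 2*t - 12 changes sign at t = 3 inside [2, 4], so split the integral there.
∫[2,3] (2*t**2 - 2*t - 12) dt = -13/3; the area of that piece is 13/3.
∫[3,4] (2*t**2 - 2*t - 12) dt = 17/3.
Total area = 13/3 + 17/3 = 10.

10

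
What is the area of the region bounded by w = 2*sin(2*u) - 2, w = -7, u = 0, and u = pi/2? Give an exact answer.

On [0, pi/2], (2*sin(2*u) - 2) - (-7) = 2*sin(2*u) + 5 is ≥ 0 throughout, so the area is a single integral of |2*sin(2*u) + 5|.
∫[0,pi/2] (2*sin(2*u) + 5) du = 2 + 5*pi/2.

2 + 5*pi/2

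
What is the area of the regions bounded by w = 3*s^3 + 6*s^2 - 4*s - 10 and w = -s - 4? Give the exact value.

37/4

Set the curves equal: 3*s^3 + 6*s^2 - 4*s - 10 = -s - 4, so 3*s^3 + 6*s^2 - 3*s - 6 = 0, which factors as 3*(s - 1)*(s + 1)*(s + 2) = 0. The curves meet at s = -2, -1, 1.
On [-2, -1], w = 3*s^3 + 6*s^2 - 4*s - 10 is on top; that piece has area ∫[-2,-1] (3*s^3 + 6*s^2 - 3*s - 6) ds = 5/4.
On [-1, 1], w = -s - 4 is on top; that piece has area ∫[-1,1] (-(3*s^3 + 6*s^2 - 3*s - 6)) ds = 8.
Total enclosed area = 5/4 + 8 = 37/4.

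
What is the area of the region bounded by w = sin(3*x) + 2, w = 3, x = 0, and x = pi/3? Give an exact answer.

-2/3 + pi/3

On [0, pi/3], (sin(3*x) + 2) - (3) = sin(3*x) - 1 is ≤ 0 throughout, so the area is a single integral of |sin(3*x) - 1|.
∫[0,pi/3] (sin(3*x) - 1) dx = 2/3 - pi/3; the area of that piece is -2/3 + pi/3.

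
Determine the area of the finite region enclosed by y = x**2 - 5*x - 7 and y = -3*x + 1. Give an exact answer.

Set the curves equal: x**2 - 5*x - 7 = -3*x + 1, so x**2 - 2*x - 8 = 0, which factors as (x - 4)*(x + 2) = 0. The curves meet at x = -2, 4.
On [-2, 4], y = -3*x + 1 is on top; that piece has area ∫[-2,4] (-(x**2 - 2*x - 8)) dx = 36.

36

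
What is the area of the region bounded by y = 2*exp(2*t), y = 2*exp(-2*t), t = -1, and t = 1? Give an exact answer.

The difference (2*exp(2*t)) - (2*exp(-2*t)) = 2*exp(2*t) - 2*exp(-2*t) changes sign at t = 0 inside [-1, 1], so split the integral there.
∫[-1,0] (2*exp(2*t) - 2*exp(-2*t)) dt = -exp(2) - exp(-2) + 2; the area of that piece is -2 + exp(-2) + exp(2).
∫[0,1] (2*exp(2*t) - 2*exp(-2*t)) dt = -2 + exp(-2) + exp(2).
Total area = (-2 + exp(-2) + exp(2)) + (-2 + exp(-2) + exp(2)) = -4 + 2*exp(-2) + 2*exp(2).

-4 + 2*exp(-2) + 2*exp(2)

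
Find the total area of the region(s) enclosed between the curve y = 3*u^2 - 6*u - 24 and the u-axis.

The curve meets the u-axis where 3*u^2 - 6*u - 24 = 0, i.e. 3*(u - 4)*(u + 2) = 0, at u = -2, 4.
On [-2, 4] the curve lies below the axis; ∫[-2,4] (3*u^2 - 6*u - 24) du = -108, giving area 108.

108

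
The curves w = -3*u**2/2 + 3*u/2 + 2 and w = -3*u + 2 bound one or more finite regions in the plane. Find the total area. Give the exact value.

27/4

Set the curves equal: -3*u**2/2 + 3*u/2 + 2 = -3*u + 2, so -3*u**2/2 + 9*u/2 = 0, which factors as -3*u*(u - 3)/2 = 0. The curves meet at u = 0, 3.
On [0, 3], w = -3*u**2/2 + 3*u/2 + 2 is on top; that piece has area ∫[0,3] (-3*u**2/2 + 9*u/2) du = 27/4.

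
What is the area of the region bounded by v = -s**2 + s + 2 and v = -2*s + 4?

Set the curves equal: -s**2 + s + 2 = -2*s + 4, so -s**2 + 3*s - 2 = 0, which factors as -(s - 2)*(s - 1) = 0. The curves meet at s = 1, 2.
On [1, 2], v = -s**2 + s + 2 is on top; that piece has area ∫[1,2] (-s**2 + 3*s - 2) ds = 1/6.

1/6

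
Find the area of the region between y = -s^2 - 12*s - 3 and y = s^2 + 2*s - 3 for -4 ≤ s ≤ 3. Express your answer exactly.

451/3

The difference (-s^2 - 12*s - 3) - (s^2 + 2*s - 3) = -2*s^2 - 14*s changes sign at s = 0 inside [-4, 3], so split the integral there.
∫[-4,0] (-2*s^2 - 14*s) ds = 208/3.
∫[0,3] (-2*s^2 - 14*s) ds = -81; the area of that piece is 81.
Total area = 208/3 + 81 = 451/3.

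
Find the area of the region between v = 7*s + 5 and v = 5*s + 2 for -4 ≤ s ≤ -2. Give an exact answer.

On [-4, -2], (7*s + 5) - (5*s + 2) = 2*s + 3 is ≤ 0 throughout, so the area is a single integral of |2*s + 3|.
∫[-4,-2] (2*s + 3) ds = -6; the area of that piece is 6.

6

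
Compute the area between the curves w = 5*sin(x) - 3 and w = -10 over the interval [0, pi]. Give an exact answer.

On [0, pi], (5*sin(x) - 3) - (-10) = 5*sin(x) + 7 is ≥ 0 throughout, so the area is a single integral of |5*sin(x) + 7|.
∫[0,pi] (5*sin(x) + 7) dx = 10 + 7*pi.

10 + 7*pi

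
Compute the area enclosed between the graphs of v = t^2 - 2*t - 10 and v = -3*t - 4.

125/6

Set the curves equal: t^2 - 2*t - 10 = -3*t - 4, so t^2 + t - 6 = 0, which factors as (t - 2)*(t + 3) = 0. The curves meet at t = -3, 2.
On [-3, 2], v = -3*t - 4 is on top; that piece has area ∫[-3,2] (-(t^2 + t - 6)) dt = 125/6.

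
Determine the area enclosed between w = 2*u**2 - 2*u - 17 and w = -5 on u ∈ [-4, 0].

The difference (2*u**2 - 2*u - 17) - (-5) = 2*u**2 - 2*u - 12 changes sign at u = -2 inside [-4, 0], so split the integral there.
∫[-4,-2] (2*u**2 - 2*u - 12) du = 76/3.
∫[-2,0] (2*u**2 - 2*u - 12) du = -44/3; the area of that piece is 44/3.
Total area = 76/3 + 44/3 = 40.

40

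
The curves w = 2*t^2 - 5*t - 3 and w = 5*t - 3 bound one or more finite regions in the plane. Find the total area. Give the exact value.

125/3

Set the curves equal: 2*t^2 - 5*t - 3 = 5*t - 3, so 2*t^2 - 10*t = 0, which factors as 2*t*(t - 5) = 0. The curves meet at t = 0, 5.
On [0, 5], w = 5*t - 3 is on top; that piece has area ∫[0,5] (-(2*t^2 - 10*t)) dt = 125/3.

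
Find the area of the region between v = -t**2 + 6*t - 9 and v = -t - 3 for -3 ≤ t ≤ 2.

127/2

The difference (-t**2 + 6*t - 9) - (-t - 3) = -t**2 + 7*t - 6 changes sign at t = 1 inside [-3, 2], so split the integral there.
∫[-3,1] (-t**2 + 7*t - 6) dt = -184/3; the area of that piece is 184/3.
∫[1,2] (-t**2 + 7*t - 6) dt = 13/6.
Total area = 184/3 + 13/6 = 127/2.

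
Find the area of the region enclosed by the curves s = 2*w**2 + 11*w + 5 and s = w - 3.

9

Both boundary curves give s as a function of w, so integrate with respect to w. Setting them equal: 2*w**2 + 10*w + 8 = 0, i.e. 2*(w + 1)*(w + 4) = 0, so they meet at w = -4, -1.
For w in [-4, -1], s = 2*w**2 + 11*w + 5 is on the left; area = ∫[-4,-1] (-(2*w**2 + 10*w + 8)) dw = 9.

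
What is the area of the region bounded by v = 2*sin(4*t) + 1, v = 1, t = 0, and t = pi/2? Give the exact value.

2

The difference (2*sin(4*t) + 1) - (1) = 2*sin(4*t) changes sign at t = pi/4 inside [0, pi/2], so split the integral there.
∫[0,pi/4] (2*sin(4*t)) dt = 1.
∫[pi/4,pi/2] (2*sin(4*t)) dt = -1; the area of that piece is 1.
Total area = 1 + 1 = 2.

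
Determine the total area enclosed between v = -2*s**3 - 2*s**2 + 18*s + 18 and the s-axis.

296/3

The curve meets the s-axis where -2*s**3 - 2*s**2 + 18*s + 18 = 0, i.e. -2*(s - 3)*(s + 1)*(s + 3) = 0, at s = -3, -1, 3.
On [-3, -1] the curve lies below the axis; ∫[-3,-1] (-2*s**3 - 2*s**2 + 18*s + 18) ds = -40/3, giving area 40/3.
On [-1, 3] the curve lies above the axis; ∫[-1,3] (-2*s**3 - 2*s**2 + 18*s + 18) ds = 256/3, giving area 256/3.
Total area = 40/3 + 256/3 = 296/3.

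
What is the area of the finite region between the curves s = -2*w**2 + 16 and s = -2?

72

Both boundary curves give s as a function of w, so integrate with respect to w. Setting them equal: -2*w**2 + 18 = 0, i.e. -2*(w - 3)*(w + 3) = 0, so they meet at w = -3, 3.
For w in [-3, 3], s = -2*w**2 + 16 is on the right; area = ∫[-3,3] (-2*w**2 + 18) dw = 72.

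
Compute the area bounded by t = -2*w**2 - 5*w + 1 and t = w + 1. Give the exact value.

Both boundary curves give t as a function of w, so integrate with respect to w. Setting them equal: -2*w**2 - 6*w = 0, i.e. -2*w*(w + 3) = 0, so they meet at w = -3, 0.
For w in [-3, 0], t = -2*w**2 - 5*w + 1 is on the right; area = ∫[-3,0] (-2*w**2 - 6*w) dw = 9.

9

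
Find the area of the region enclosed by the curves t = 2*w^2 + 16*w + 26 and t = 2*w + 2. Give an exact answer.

Both boundary curves give t as a function of w, so integrate with respect to w. Setting them equal: 2*w^2 + 14*w + 24 = 0, i.e. 2*(w + 3)*(w + 4) = 0, so they meet at w = -4, -3.
For w in [-4, -3], t = 2*w^2 + 16*w + 26 is on the left; area = ∫[-4,-3] (-(2*w^2 + 14*w + 24)) dw = 1/3.

1/3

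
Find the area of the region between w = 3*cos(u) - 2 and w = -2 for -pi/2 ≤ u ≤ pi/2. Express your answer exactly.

6

On [-pi/2, pi/2], (3*cos(u) - 2) - (-2) = 3*cos(u) is ≥ 0 throughout, so the area is a single integral of |3*cos(u)|.
∫[-pi/2,pi/2] (3*cos(u)) du = 6.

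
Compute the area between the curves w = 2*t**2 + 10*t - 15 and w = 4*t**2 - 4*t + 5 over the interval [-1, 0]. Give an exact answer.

83/3

On [-1, 0], (2*t**2 + 10*t - 15) - (4*t**2 - 4*t + 5) = -2*t**2 + 14*t - 20 is ≤ 0 throughout, so the area is a single integral of |-2*t**2 + 14*t - 20|.
∫[-1,0] (-2*t**2 + 14*t - 20) dt = -83/3; the area of that piece is 83/3.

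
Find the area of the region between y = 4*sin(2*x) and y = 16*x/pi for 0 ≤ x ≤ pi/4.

On [0, pi/4], (4*sin(2*x)) - (16*x/pi) = -16*x/pi + 4*sin(2*x) is ≥ 0 throughout, so the area is a single integral of |-16*x/pi + 4*sin(2*x)|.
∫[0,pi/4] (-16*x/pi + 4*sin(2*x)) dx = 2 - pi/2.

2 - pi/2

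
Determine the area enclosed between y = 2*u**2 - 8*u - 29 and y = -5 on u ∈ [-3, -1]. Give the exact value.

16

The difference (2*u**2 - 8*u - 29) - (-5) = 2*u**2 - 8*u - 24 changes sign at u = -2 inside [-3, -1], so split the integral there.
∫[-3,-2] (2*u**2 - 8*u - 24) du = 26/3.
∫[-2,-1] (2*u**2 - 8*u - 24) du = -22/3; the area of that piece is 22/3.
Total area = 26/3 + 22/3 = 16.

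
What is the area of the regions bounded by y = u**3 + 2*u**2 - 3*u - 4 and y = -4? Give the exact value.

71/6

Set the curves equal: u**3 + 2*u**2 - 3*u - 4 = -4, so u**3 + 2*u**2 - 3*u = 0, which factors as u*(u - 1)*(u + 3) = 0. The curves meet at u = -3, 0, 1.
On [-3, 0], y = u**3 + 2*u**2 - 3*u - 4 is on top; that piece has area ∫[-3,0] (u**3 + 2*u**2 - 3*u) du = 45/4.
On [0, 1], y = -4 is on top; that piece has area ∫[0,1] (-(u**3 + 2*u**2 - 3*u)) du = 7/12.
Total enclosed area = 45/4 + 7/12 = 71/6.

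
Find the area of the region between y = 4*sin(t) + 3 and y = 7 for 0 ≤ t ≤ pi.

On [0, pi], (4*sin(t) + 3) - (7) = 4*sin(t) - 4 is ≤ 0 throughout, so the area is a single integral of |4*sin(t) - 4|.
∫[0,pi] (4*sin(t) - 4) dt = 8 - 4*pi; the area of that piece is -8 + 4*pi.

-8 + 4*pi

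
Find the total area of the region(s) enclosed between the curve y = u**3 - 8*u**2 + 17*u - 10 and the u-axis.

71/6

The curve meets the u-axis where u**3 - 8*u**2 + 17*u - 10 = 0, i.e. (u - 5)*(u - 2)*(u - 1) = 0, at u = 1, 2, 5.
On [1, 2] the curve lies above the axis; ∫[1,2] (u**3 - 8*u**2 + 17*u - 10) du = 7/12, giving area 7/12.
On [2, 5] the curve lies below the axis; ∫[2,5] (u**3 - 8*u**2 + 17*u - 10) du = -45/4, giving area 45/4.
Total area = 7/12 + 45/4 = 71/6.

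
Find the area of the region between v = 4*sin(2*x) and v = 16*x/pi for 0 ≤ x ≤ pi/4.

On [0, pi/4], (4*sin(2*x)) - (16*x/pi) = -16*x/pi + 4*sin(2*x) is ≥ 0 throughout, so the area is a single integral of |-16*x/pi + 4*sin(2*x)|.
∫[0,pi/4] (-16*x/pi + 4*sin(2*x)) dx = 2 - pi/2.

2 - pi/2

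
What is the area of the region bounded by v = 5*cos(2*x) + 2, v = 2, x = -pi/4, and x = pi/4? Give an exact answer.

5

On [-pi/4, pi/4], (5*cos(2*x) + 2) - (2) = 5*cos(2*x) is ≥ 0 throughout, so the area is a single integral of |5*cos(2*x)|.
∫[-pi/4,pi/4] (5*cos(2*x)) dx = 5.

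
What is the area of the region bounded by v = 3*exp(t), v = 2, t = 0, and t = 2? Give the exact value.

-7 + 3*exp(2)

On [0, 2], (3*exp(t)) - (2) = 3*exp(t) - 2 is ≥ 0 throughout, so the area is a single integral of |3*exp(t) - 2|.
∫[0,2] (3*exp(t) - 2) dt = -7 + 3*exp(2).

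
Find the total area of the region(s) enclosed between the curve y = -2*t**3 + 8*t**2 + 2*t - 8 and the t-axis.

253/6

The curve meets the t-axis where -2*t**3 + 8*t**2 + 2*t - 8 = 0, i.e. -2*(t - 4)*(t - 1)*(t + 1) = 0, at t = -1, 1, 4.
On [-1, 1] the curve lies below the axis; ∫[-1,1] (-2*t**3 + 8*t**2 + 2*t - 8) dt = -32/3, giving area 32/3.
On [1, 4] the curve lies above the axis; ∫[1,4] (-2*t**3 + 8*t**2 + 2*t - 8) dt = 63/2, giving area 63/2.
Total area = 32/3 + 63/2 = 253/6.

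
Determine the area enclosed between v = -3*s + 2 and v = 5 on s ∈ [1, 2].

15/2

On [1, 2], (-3*s + 2) - (5) = -3*s - 3 is ≤ 0 throughout, so the area is a single integral of |-3*s - 3|.
∫[1,2] (-3*s - 3) ds = -15/2; the area of that piece is 15/2.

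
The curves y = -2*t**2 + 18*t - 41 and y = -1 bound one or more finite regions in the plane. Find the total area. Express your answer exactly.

Set the curves equal: -2*t**2 + 18*t - 41 = -1, so -2*t**2 + 18*t - 40 = 0, which factors as -2*(t - 5)*(t - 4) = 0. The curves meet at t = 4, 5.
On [4, 5], y = -2*t**2 + 18*t - 41 is on top; that piece has area ∫[4,5] (-2*t**2 + 18*t - 40) dt = 1/3.

1/3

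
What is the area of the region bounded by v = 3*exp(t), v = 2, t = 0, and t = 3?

-9 + 3*exp(3)

On [0, 3], (3*exp(t)) - (2) = 3*exp(t) - 2 is ≥ 0 throughout, so the area is a single integral of |3*exp(t) - 2|.
∫[0,3] (3*exp(t) - 2) dt = -9 + 3*exp(3).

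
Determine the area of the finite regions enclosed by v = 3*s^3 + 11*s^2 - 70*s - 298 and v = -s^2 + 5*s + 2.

Set the curves equal: 3*s^3 + 11*s^2 - 70*s - 298 = -s^2 + 5*s + 2, so 3*s^3 + 12*s^2 - 75*s - 300 = 0, which factors as 3*(s - 5)*(s + 4)*(s + 5) = 0. The curves meet at s = -5, -4, 5.
On [-5, -4], v = 3*s^3 + 11*s^2 - 70*s - 298 is on top; that piece has area ∫[-5,-4] (3*s^3 + 12*s^2 - 75*s - 300) ds = 19/4.
On [-4, 5], v = -s^2 + 5*s + 2 is on top; that piece has area ∫[-4,5] (-(3*s^3 + 12*s^2 - 75*s - 300)) ds = 8019/4.
Total enclosed area = 19/4 + 8019/4 = 4019/2.

4019/2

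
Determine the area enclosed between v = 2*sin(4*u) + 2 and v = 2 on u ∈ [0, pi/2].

The difference (2*sin(4*u) + 2) - (2) = 2*sin(4*u) changes sign at u = pi/4 inside [0, pi/2], so split the integral there.
∫[0,pi/4] (2*sin(4*u)) du = 1.
∫[pi/4,pi/2] (2*sin(4*u)) du = -1; the area of that piece is 1.
Total area = 1 + 1 = 2.

2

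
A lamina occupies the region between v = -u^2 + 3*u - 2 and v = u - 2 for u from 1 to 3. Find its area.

The difference (-u^2 + 3*u - 2) - (u - 2) = -u^2 + 2*u changes sign at u = 2 inside [1, 3], so split the integral there.
∫[1,2] (-u^2 + 2*u) du = 2/3.
∫[2,3] (-u^2 + 2*u) du = -4/3; the area of that piece is 4/3.
Total area = 2/3 + 4/3 = 2.

2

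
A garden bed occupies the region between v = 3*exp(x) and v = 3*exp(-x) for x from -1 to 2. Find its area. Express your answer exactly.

-12 + 3*exp(-2) + 3*exp(-1) + 3*exp(1) + 3*exp(2)

The difference (3*exp(x)) - (3*exp(-x)) = 3*exp(x) - 3*exp(-x) changes sign at x = 0 inside [-1, 2], so split the integral there.
∫[-1,0] (3*exp(x) - 3*exp(-x)) dx = -3*exp(1) - 3*exp(-1) + 6; the area of that piece is -6 + 3*exp(-1) + 3*exp(1).
∫[0,2] (3*exp(x) - 3*exp(-x)) dx = -6 + 3*exp(-2) + 3*exp(2).
Total area = (-6 + 3*exp(-1) + 3*exp(1)) + (-6 + 3*exp(-2) + 3*exp(2)) = -12 + 3*exp(-2) + 3*exp(-1) + 3*exp(1) + 3*exp(2).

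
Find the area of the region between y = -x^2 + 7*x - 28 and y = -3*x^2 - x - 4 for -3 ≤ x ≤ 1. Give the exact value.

328/3

On [-3, 1], (-x^2 + 7*x - 28) - (-3*x^2 - x - 4) = 2*x^2 + 8*x - 24 is ≤ 0 throughout, so the area is a single integral of |2*x^2 + 8*x - 24|.
∫[-3,1] (2*x^2 + 8*x - 24) dx = -328/3; the area of that piece is 328/3.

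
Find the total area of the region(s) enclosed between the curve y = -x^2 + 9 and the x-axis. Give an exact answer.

36

The curve meets the x-axis where -x^2 + 9 = 0, i.e. -(x - 3)*(x + 3) = 0, at x = -3, 3.
On [-3, 3] the curve lies above the axis; ∫[-3,3] (-x^2 + 9) dx = 36, giving area 36.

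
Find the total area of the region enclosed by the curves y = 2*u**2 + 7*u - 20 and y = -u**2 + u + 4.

108

Set the curves equal: 2*u**2 + 7*u - 20 = -u**2 + u + 4, so 3*u**2 + 6*u - 24 = 0, which factors as 3*(u - 2)*(u + 4) = 0. The curves meet at u = -4, 2.
On [-4, 2], y = -u**2 + u + 4 is on top; that piece has area ∫[-4,2] (-(3*u**2 + 6*u - 24)) du = 108.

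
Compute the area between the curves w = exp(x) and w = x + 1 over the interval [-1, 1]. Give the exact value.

-2 - exp(-1) + exp(1)

On [-1, 1], (exp(x)) - (x + 1) = -x + exp(x) - 1 is ≥ 0 throughout, so the area is a single integral of |-x + exp(x) - 1|.
∫[-1,1] (-x + exp(x) - 1) dx = -2 - exp(-1) + exp(1).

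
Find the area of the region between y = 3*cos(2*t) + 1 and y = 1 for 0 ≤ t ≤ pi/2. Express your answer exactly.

3

The difference (3*cos(2*t) + 1) - (1) = 3*cos(2*t) changes sign at t = pi/4 inside [0, pi/2], so split the integral there.
∫[0,pi/4] (3*cos(2*t)) dt = 3/2.
∫[pi/4,pi/2] (3*cos(2*t)) dt = -3/2; the area of that piece is 3/2.
Total area = 3/2 + 3/2 = 3.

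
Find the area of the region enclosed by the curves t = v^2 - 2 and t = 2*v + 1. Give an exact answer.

Both boundary curves give t as a function of v, so integrate with respect to v. Setting them equal: v^2 - 2*v - 3 = 0, i.e. (v - 3)*(v + 1) = 0, so they meet at v = -1, 3.
For v in [-1, 3], t = v^2 - 2 is on the left; area = ∫[-1,3] (-(v^2 - 2*v - 3)) dv = 32/3.

32/3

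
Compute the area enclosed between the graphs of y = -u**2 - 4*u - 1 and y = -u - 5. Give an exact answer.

Set the curves equal: -u**2 - 4*u - 1 = -u - 5, so -u**2 - 3*u + 4 = 0, which factors as -(u - 1)*(u + 4) = 0. The curves meet at u = -4, 1.
On [-4, 1], y = -u**2 - 4*u - 1 is on top; that piece has area ∫[-4,1] (-u**2 - 3*u + 4) du = 125/6.

125/6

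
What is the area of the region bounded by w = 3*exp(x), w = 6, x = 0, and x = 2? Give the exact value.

-21 + 12*log(2) + 3*exp(2)

The difference (3*exp(x)) - (6) = 3*exp(x) - 6 changes sign at x = log(2) inside [0, 2], so split the integral there.
∫[0,log(2)] (3*exp(x) - 6) dx = 3 - log(64); the area of that piece is -3 + log(64).
∫[log(2),2] (3*exp(x) - 6) dx = -18 + 6*log(2) + 3*exp(2).
Total area = (-3 + log(64)) + (-18 + 6*log(2) + 3*exp(2)) = -21 + 12*log(2) + 3*exp(2).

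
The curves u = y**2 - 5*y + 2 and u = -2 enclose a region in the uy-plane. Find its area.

Both boundary curves give u as a function of y, so integrate with respect to y. Setting them equal: y**2 - 5*y + 4 = 0, i.e. (y - 4)*(y - 1) = 0, so they meet at y = 1, 4.
For y in [1, 4], u = y**2 - 5*y + 2 is on the left; area = ∫[1,4] (-(y**2 - 5*y + 4)) dy = 9/2.

9/2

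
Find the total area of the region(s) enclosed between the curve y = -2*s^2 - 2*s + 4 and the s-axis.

The curve meets the s-axis where -2*s^2 - 2*s + 4 = 0, i.e. -2*(s - 1)*(s + 2) = 0, at s = -2, 1.
On [-2, 1] the curve lies above the axis; ∫[-2,1] (-2*s^2 - 2*s + 4) ds = 9, giving area 9.

9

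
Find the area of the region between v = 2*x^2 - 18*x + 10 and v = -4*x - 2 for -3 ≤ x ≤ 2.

127

The difference (2*x^2 - 18*x + 10) - (-4*x - 2) = 2*x^2 - 14*x + 12 changes sign at x = 1 inside [-3, 2], so split the integral there.
∫[-3,1] (2*x^2 - 14*x + 12) dx = 368/3.
∫[1,2] (2*x^2 - 14*x + 12) dx = -13/3; the area of that piece is 13/3.
Total area = 368/3 + 13/3 = 127.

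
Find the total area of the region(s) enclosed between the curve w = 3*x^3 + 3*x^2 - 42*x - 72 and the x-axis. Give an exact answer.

The curve meets the x-axis where 3*x^3 + 3*x^2 - 42*x - 72 = 0, i.e. 3*(x - 4)*(x + 2)*(x + 3) = 0, at x = -3, -2, 4.
On [-3, -2] the curve lies above the axis; ∫[-3,-2] (3*x^3 + 3*x^2 - 42*x - 72) dx = 13/4, giving area 13/4.
On [-2, 4] the curve lies below the axis; ∫[-2,4] (3*x^3 + 3*x^2 - 42*x - 72) dx = -432, giving area 432.
Total area = 13/4 + 432 = 1741/4.

1741/4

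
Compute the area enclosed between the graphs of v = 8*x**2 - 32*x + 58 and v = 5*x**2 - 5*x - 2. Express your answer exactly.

Set the curves equal: 8*x**2 - 32*x + 58 = 5*x**2 - 5*x - 2, so 3*x**2 - 27*x + 60 = 0, which factors as 3*(x - 5)*(x - 4) = 0. The curves meet at x = 4, 5.
On [4, 5], v = 5*x**2 - 5*x - 2 is on top; that piece has area ∫[4,5] (-(3*x**2 - 27*x + 60)) dx = 1/2.

1/2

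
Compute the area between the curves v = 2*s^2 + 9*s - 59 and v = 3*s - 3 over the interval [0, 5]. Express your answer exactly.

The difference (2*s^2 + 9*s - 59) - (3*s - 3) = 2*s^2 + 6*s - 56 changes sign at s = 4 inside [0, 5], so split the integral there.
∫[0,4] (2*s^2 + 6*s - 56) ds = -400/3; the area of that piece is 400/3.
∫[4,5] (2*s^2 + 6*s - 56) ds = 35/3.
Total area = 400/3 + 35/3 = 145.

145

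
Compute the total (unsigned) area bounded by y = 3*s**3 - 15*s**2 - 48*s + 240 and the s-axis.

5137/4

The curve meets the s-axis where 3*s**3 - 15*s**2 - 48*s + 240 = 0, i.e. 3*(s - 5)*(s - 4)*(s + 4) = 0, at s = -4, 4, 5.
On [-4, 4] the curve lies above the axis; ∫[-4,4] (3*s**3 - 15*s**2 - 48*s + 240) ds = 1280, giving area 1280.
On [4, 5] the curve lies below the axis; ∫[4,5] (3*s**3 - 15*s**2 - 48*s + 240) ds = -17/4, giving area 17/4.
Total area = 1280 + 17/4 = 5137/4.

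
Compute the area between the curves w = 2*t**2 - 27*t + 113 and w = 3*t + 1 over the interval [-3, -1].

On [-3, -1], (2*t**2 - 27*t + 113) - (3*t + 1) = 2*t**2 - 30*t + 112 is ≥ 0 throughout, so the area is a single integral of |2*t**2 - 30*t + 112|.
∫[-3,-1] (2*t**2 - 30*t + 112) dt = 1084/3.

1084/3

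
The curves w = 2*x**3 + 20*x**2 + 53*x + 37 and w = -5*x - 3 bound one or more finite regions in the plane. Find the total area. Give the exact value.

71/3

Set the curves equal: 2*x**3 + 20*x**2 + 53*x + 37 = -5*x - 3, so 2*x**3 + 20*x**2 + 58*x + 40 = 0, which factors as 2*(x + 1)*(x + 4)*(x + 5) = 0. The curves meet at x = -5, -4, -1.
On [-5, -4], w = 2*x**3 + 20*x**2 + 53*x + 37 is on top; that piece has area ∫[-5,-4] (2*x**3 + 20*x**2 + 58*x + 40) dx = 7/6.
On [-4, -1], w = -5*x - 3 is on top; that piece has area ∫[-4,-1] (-(2*x**3 + 20*x**2 + 58*x + 40)) dx = 45/2.
Total enclosed area = 7/6 + 45/2 = 71/3.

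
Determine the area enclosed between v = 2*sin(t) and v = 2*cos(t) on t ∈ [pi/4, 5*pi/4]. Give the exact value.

On [pi/4, 5*pi/4], (2*sin(t)) - (2*cos(t)) = 2*sin(t) - 2*cos(t) is ≥ 0 throughout, so the area is a single integral of |2*sin(t) - 2*cos(t)|.
∫[pi/4,5*pi/4] (2*sin(t) - 2*cos(t)) dt = 4*sqrt(2).

4*sqrt(2)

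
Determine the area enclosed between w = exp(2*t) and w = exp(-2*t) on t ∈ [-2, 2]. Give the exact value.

The difference (exp(2*t)) - (exp(-2*t)) = exp(2*t) - exp(-2*t) changes sign at t = 0 inside [-2, 2], so split the integral there.
∫[-2,0] (exp(2*t) - exp(-2*t)) dt = -exp(4)/2 - exp(-4)/2 + 1; the area of that piece is -1 + exp(-4)/2 + exp(4)/2.
∫[0,2] (exp(2*t) - exp(-2*t)) dt = -1 + exp(-4)/2 + exp(4)/2.
Total area = (-1 + exp(-4)/2 + exp(4)/2) + (-1 + exp(-4)/2 + exp(4)/2) = -2 + exp(-4) + exp(4).

-2 + exp(-4) + exp(4)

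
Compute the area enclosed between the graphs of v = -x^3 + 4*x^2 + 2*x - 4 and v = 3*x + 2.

71/6

Set the curves equal: -x^3 + 4*x^2 + 2*x - 4 = 3*x + 2, so -x^3 + 4*x^2 - x - 6 = 0, which factors as -(x - 3)*(x - 2)*(x + 1) = 0. The curves meet at x = -1, 2, 3.
On [-1, 2], v = 3*x + 2 is on top; that piece has area ∫[-1,2] (-(-x^3 + 4*x^2 - x - 6)) dx = 45/4.
On [2, 3], v = -x^3 + 4*x^2 + 2*x - 4 is on top; that piece has area ∫[2,3] (-x^3 + 4*x^2 - x - 6) dx = 7/12.
Total enclosed area = 45/4 + 7/12 = 71/6.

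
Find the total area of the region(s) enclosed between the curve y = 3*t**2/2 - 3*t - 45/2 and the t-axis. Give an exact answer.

The curve meets the t-axis where 3*t**2/2 - 3*t - 45/2 = 0, i.e. 3*(t - 5)*(t + 3)/2 = 0, at t = -3, 5.
On [-3, 5] the curve lies below the axis; ∫[-3,5] (3*t**2/2 - 3*t - 45/2) dt = -128, giving area 128.

128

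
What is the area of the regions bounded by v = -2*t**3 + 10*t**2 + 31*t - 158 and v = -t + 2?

Set the curves equal: -2*t**3 + 10*t**2 + 31*t - 158 = -t + 2, so -2*t**3 + 10*t**2 + 32*t - 160 = 0, which factors as -2*(t - 5)*(t - 4)*(t + 4) = 0. The curves meet at t = -4, 4, 5.
On [-4, 4], v = -t + 2 is on top; that piece has area ∫[-4,4] (-(-2*t**3 + 10*t**2 + 32*t - 160)) dt = 2560/3.
On [4, 5], v = -2*t**3 + 10*t**2 + 31*t - 158 is on top; that piece has area ∫[4,5] (-2*t**3 + 10*t**2 + 32*t - 160) dt = 17/6.
Total enclosed area = 2560/3 + 17/6 = 5137/6.

5137/6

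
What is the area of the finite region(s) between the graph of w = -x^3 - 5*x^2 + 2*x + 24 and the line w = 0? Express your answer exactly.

443/6

The curve meets the x-axis where -x^3 - 5*x^2 + 2*x + 24 = 0, i.e. -(x - 2)*(x + 3)*(x + 4) = 0, at x = -4, -3, 2.
On [-4, -3] the curve lies below the axis; ∫[-4,-3] (-x^3 - 5*x^2 + 2*x + 24) dx = -11/12, giving area 11/12.
On [-3, 2] the curve lies above the axis; ∫[-3,2] (-x^3 - 5*x^2 + 2*x + 24) dx = 875/12, giving area 875/12.
Total area = 11/12 + 875/12 = 443/6.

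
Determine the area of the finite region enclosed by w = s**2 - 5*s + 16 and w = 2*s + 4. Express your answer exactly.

1/6

Set the curves equal: s**2 - 5*s + 16 = 2*s + 4, so s**2 - 7*s + 12 = 0, which factors as (s - 4)*(s - 3) = 0. The curves meet at s = 3, 4.
On [3, 4], w = 2*s + 4 is on top; that piece has area ∫[3,4] (-(s**2 - 7*s + 12)) ds = 1/6.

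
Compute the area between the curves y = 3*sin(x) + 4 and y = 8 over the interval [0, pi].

-6 + 4*pi

On [0, pi], (3*sin(x) + 4) - (8) = 3*sin(x) - 4 is ≤ 0 throughout, so the area is a single integral of |3*sin(x) - 4|.
∫[0,pi] (3*sin(x) - 4) dx = 6 - 4*pi; the area of that piece is -6 + 4*pi.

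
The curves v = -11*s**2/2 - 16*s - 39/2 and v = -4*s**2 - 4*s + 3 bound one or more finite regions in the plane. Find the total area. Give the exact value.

Set the curves equal: -11*s**2/2 - 16*s - 39/2 = -4*s**2 - 4*s + 3, so -3*s**2/2 - 12*s - 45/2 = 0, which factors as -3*(s + 3)*(s + 5)/2 = 0. The curves meet at s = -5, -3.
On [-5, -3], v = -11*s**2/2 - 16*s - 39/2 is on top; that piece has area ∫[-5,-3] (-3*s**2/2 - 12*s - 45/2) ds = 2.

2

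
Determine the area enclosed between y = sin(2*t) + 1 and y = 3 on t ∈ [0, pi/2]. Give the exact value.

On [0, pi/2], (sin(2*t) + 1) - (3) = sin(2*t) - 2 is ≤ 0 throughout, so the area is a single integral of |sin(2*t) - 2|.
∫[0,pi/2] (sin(2*t) - 2) dt = 1 - pi; the area of that piece is -1 + pi.

-1 + pi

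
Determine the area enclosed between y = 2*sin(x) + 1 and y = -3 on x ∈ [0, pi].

On [0, pi], (2*sin(x) + 1) - (-3) = 2*sin(x) + 4 is ≥ 0 throughout, so the area is a single integral of |2*sin(x) + 4|.
∫[0,pi] (2*sin(x) + 4) dx = 4 + 4*pi.

4 + 4*pi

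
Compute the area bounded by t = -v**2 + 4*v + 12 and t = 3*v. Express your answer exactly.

Both boundary curves give t as a function of v, so integrate with respect to v. Setting them equal: -v**2 + v + 12 = 0, i.e. -(v - 4)*(v + 3) = 0, so they meet at v = -3, 4.
For v in [-3, 4], t = -v**2 + 4*v + 12 is on the right; area = ∫[-3,4] (-v**2 + v + 12) dv = 343/6.

343/6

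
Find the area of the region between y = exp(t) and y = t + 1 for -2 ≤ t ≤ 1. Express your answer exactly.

-3/2 - exp(-2) + exp(1)

On [-2, 1], (exp(t)) - (t + 1) = -t + exp(t) - 1 is ≥ 0 throughout, so the area is a single integral of |-t + exp(t) - 1|.
∫[-2,1] (-t + exp(t) - 1) dt = -3/2 - exp(-2) + exp(1).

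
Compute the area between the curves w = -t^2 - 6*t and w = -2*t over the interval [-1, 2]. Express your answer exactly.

37/3

The difference (-t^2 - 6*t) - (-2*t) = -t^2 - 4*t changes sign at t = 0 inside [-1, 2], so split the integral there.
∫[-1,0] (-t^2 - 4*t) dt = 5/3.
∫[0,2] (-t^2 - 4*t) dt = -32/3; the area of that piece is 32/3.
Total area = 5/3 + 32/3 = 37/3.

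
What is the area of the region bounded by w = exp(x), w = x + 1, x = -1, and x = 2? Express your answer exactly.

On [-1, 2], (exp(x)) - (x + 1) = -x + exp(x) - 1 is ≥ 0 throughout, so the area is a single integral of |-x + exp(x) - 1|.
∫[-1,2] (-x + exp(x) - 1) dx = -9/2 - exp(-1) + exp(2).

-9/2 - exp(-1) + exp(2)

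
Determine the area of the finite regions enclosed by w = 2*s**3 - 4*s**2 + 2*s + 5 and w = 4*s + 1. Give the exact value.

37/6

Set the curves equal: 2*s**3 - 4*s**2 + 2*s + 5 = 4*s + 1, so 2*s**3 - 4*s**2 - 2*s + 4 = 0, which factors as 2*(s - 2)*(s - 1)*(s + 1) = 0. The curves meet at s = -1, 1, 2.
On [-1, 1], w = 2*s**3 - 4*s**2 + 2*s + 5 is on top; that piece has area ∫[-1,1] (2*s**3 - 4*s**2 - 2*s + 4) ds = 16/3.
On [1, 2], w = 4*s + 1 is on top; that piece has area ∫[1,2] (-(2*s**3 - 4*s**2 - 2*s + 4)) ds = 5/6.
Total enclosed area = 16/3 + 5/6 = 37/6.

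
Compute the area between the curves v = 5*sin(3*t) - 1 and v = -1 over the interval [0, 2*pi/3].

The difference (5*sin(3*t) - 1) - (-1) = 5*sin(3*t) changes sign at t = pi/3 inside [0, 2*pi/3], so split the integral there.
∫[0,pi/3] (5*sin(3*t)) dt = 10/3.
∫[pi/3,2*pi/3] (5*sin(3*t)) dt = -10/3; the area of that piece is 10/3.
Total area = 10/3 + 10/3 = 20/3.

20/3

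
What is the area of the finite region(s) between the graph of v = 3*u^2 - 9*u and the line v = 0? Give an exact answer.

27/2

The curve meets the u-axis where 3*u^2 - 9*u = 0, i.e. 3*u*(u - 3) = 0, at u = 0, 3.
On [0, 3] the curve lies below the axis; ∫[0,3] (3*u^2 - 9*u) du = -27/2, giving area 27/2.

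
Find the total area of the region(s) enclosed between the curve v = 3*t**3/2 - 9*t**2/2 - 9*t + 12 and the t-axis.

243/4

The curve meets the t-axis where 3*t**3/2 - 9*t**2/2 - 9*t + 12 = 0, i.e. 3*(t - 4)*(t - 1)*(t + 2)/2 = 0, at t = -2, 1, 4.
On [-2, 1] the curve lies above the axis; ∫[-2,1] (3*t**3/2 - 9*t**2/2 - 9*t + 12) dt = 243/8, giving area 243/8.
On [1, 4] the curve lies below the axis; ∫[1,4] (3*t**3/2 - 9*t**2/2 - 9*t + 12) dt = -243/8, giving area 243/8.
Total area = 243/8 + 243/8 = 243/4.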